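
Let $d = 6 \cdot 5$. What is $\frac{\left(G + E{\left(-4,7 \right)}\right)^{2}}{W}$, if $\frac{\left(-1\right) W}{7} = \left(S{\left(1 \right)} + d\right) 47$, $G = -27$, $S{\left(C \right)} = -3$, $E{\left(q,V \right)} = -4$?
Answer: $- \frac{961}{8883} \approx -0.10818$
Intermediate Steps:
$d = 30$
$W = -8883$ ($W = - 7 \left(-3 + 30\right) 47 = - 7 \cdot 27 \cdot 47 = \left(-7\right) 1269 = -8883$)
$\frac{\left(G + E{\left(-4,7 \right)}\right)^{2}}{W} = \frac{\left(-27 - 4\right)^{2}}{-8883} = \left(-31\right)^{2} \left(- \frac{1}{8883}\right) = 961 \left(- \frac{1}{8883}\right) = - \frac{961}{8883}$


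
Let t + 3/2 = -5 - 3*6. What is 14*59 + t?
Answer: 1603/2 ≈ 801.50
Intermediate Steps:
t = -49/2 (t = -3/2 + (-5 - 3*6) = -3/2 + (-5 - 18) = -3/2 - 23 = -49/2 ≈ -24.500)
14*59 + t = 14*59 - 49/2 = 826 - 49/2 = 1603/2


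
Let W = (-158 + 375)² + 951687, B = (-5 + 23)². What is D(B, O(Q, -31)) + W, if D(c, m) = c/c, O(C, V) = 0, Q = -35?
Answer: 998777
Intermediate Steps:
B = 324 (B = 18² = 324)
D(c, m) = 1
W = 998776 (W = 217² + 951687 = 47089 + 951687 = 998776)
D(B, O(Q, -31)) + W = 1 + 998776 = 998777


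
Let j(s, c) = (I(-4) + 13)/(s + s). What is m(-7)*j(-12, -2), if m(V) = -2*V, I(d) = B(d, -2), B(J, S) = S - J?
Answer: -35/4 ≈ -8.7500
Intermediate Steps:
I(d) = -2 - d
j(s, c) = 15/(2*s) (j(s, c) = ((-2 - 1*(-4)) + 13)/(s + s) = ((-2 + 4) + 13)/((2*s)) = (2 + 13)*(1/(2*s)) = 15*(1/(2*s)) = 15/(2*s))
m(-7)*j(-12, -2) = (-2*(-7))*((15/2)/(-12)) = 14*((15/2)*(-1/12)) = 14*(-5/8) = -35/4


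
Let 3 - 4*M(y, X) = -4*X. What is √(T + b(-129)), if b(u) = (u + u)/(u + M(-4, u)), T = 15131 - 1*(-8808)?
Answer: √57479947/49 ≈ 154.73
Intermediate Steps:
T = 23939 (T = 15131 + 8808 = 23939)
M(y, X) = ¾ + X (M(y, X) = ¾ - (-1)*X = ¾ + X)
b(u) = 2*u/(¾ + 2*u) (b(u) = (u + u)/(u + (¾ + u)) = (2*u)/(¾ + 2*u) = 2*u/(¾ + 2*u))
√(T + b(-129)) = √(23939 + 8*(-129)/(3 + 8*(-129))) = √(23939 + 8*(-129)/(3 - 1032)) = √(23939 + 8*(-129)/(-1029)) = √(23939 + 8*(-129)*(-1/1029)) = √(23939 + 344/343) = √(8211421/343) = √57479947/49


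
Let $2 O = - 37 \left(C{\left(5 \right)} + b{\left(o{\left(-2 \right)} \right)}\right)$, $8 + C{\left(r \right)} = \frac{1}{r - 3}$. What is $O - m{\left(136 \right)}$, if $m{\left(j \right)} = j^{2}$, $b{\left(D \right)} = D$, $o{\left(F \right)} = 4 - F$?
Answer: $- \frac{73873}{4} \approx -18468.0$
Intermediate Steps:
$C{\left(r \right)} = -8 + \frac{1}{-3 + r}$ ($C{\left(r \right)} = -8 + \frac{1}{r - 3} = -8 + \frac{1}{-3 + r}$)
$O = \frac{111}{4}$ ($O = \frac{\left(-37\right) \left(\frac{25 - 40}{-3 + 5} + \left(4 - -2\right)\right)}{2} = \frac{\left(-37\right) \left(\frac{25 - 40}{2} + \left(4 + 2\right)\right)}{2} = \frac{\left(-37\right) \left(\frac{1}{2} \left(-15\right) + 6\right)}{2} = \frac{\left(-37\right) \left(- \frac{15}{2} + 6\right)}{2} = \frac{\left(-37\right) \left(- \frac{3}{2}\right)}{2} = \frac{1}{2} \cdot \frac{111}{2} = \frac{111}{4} \approx 27.75$)
$O - m{\left(136 \right)} = \frac{111}{4} - 136^{2} = \frac{111}{4} - 18496 = - \frac{73873}{4}$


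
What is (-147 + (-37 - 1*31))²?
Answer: 46225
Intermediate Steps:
(-147 + (-37 - 1*31))² = (-147 + (-37 - 31))² = (-147 - 68)² = (-215)² = 46225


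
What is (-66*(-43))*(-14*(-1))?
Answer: 39732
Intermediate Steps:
(-66*(-43))*(-14*(-1)) = 2838*14 = 39732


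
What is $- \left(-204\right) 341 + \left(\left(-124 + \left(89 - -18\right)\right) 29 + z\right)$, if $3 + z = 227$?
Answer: $69295$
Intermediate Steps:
$z = 224$ ($z = -3 + 227 = 224$)
$- \left(-204\right) 341 + \left(\left(-124 + \left(89 - -18\right)\right) 29 + z\right) = - \left(-204\right) 341 + \left(\left(-124 + \left(89 - -18\right)\right) 29 + 224\right) = \left(-1\right) \left(-69564\right) + \left(\left(-124 + \left(89 + 18\right)\right) 29 + 224\right) = 69564 + \left(\left(-124 + 107\right) 29 + 224\right) = 69564 + \left(\left(-17\right) 29 + 224\right) = 69564 + \left(-493 + 224\right) = 69564 - 269 = 69295$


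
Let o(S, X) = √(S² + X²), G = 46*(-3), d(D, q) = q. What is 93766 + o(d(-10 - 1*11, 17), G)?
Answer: 93766 + √19333 ≈ 93905.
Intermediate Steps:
G = -138
93766 + o(d(-10 - 1*11, 17), G) = 93766 + √(17² + (-138)²) = 93766 + √(289 + 19044) = 93766 + √19333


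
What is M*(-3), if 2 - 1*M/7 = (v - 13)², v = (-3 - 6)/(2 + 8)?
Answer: 401541/100 ≈ 4015.4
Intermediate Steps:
v = -9/10 ≈ -0.90000
M = -133847/100 (M = 14 - 7*(-9/10 - 13)² = 14 - 7*(-139/10)² = 14 - 7*19321/100 = 14 - 135247/100 = -133847/100 ≈ -1338.5)
M*(-3) = -133847/100*(-3) = 401541/100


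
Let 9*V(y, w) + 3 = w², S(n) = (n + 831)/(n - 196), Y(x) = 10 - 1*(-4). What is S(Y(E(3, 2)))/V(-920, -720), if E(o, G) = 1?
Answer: -195/2419186 ≈ -8.0606e-5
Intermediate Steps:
Y(x) = 14 (Y(x) = 10 + 4 = 14)
S(n) = (831 + n)/(-196 + n)
V(y, w) = -⅓ + w²/9
S(Y(E(3, 2)))/V(-920, -720) = ((831 + 14)/(-196 + 14))/(-⅓ + (⅑)*(-720)²) = (845/(-182))/(-⅓ + (⅑)*518400) = (-1/182*845)/(-⅓ + 57600) = -65/(14*172799/3) = -65/14*3/172799 = -195/2419186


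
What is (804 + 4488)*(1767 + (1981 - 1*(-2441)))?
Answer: 32752188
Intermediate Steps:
(804 + 4488)*(1767 + (1981 - 1*(-2441))) = 5292*(1767 + (1981 + 2441)) = 5292*(1767 + 4422) = 5292*6189 = 32752188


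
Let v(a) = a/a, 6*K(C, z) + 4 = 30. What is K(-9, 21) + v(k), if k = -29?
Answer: 16/3 ≈ 5.3333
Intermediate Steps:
K(C, z) = 13/3 (K(C, z) = -2/3 + (1/6)*30 = -2/3 + 5 = 13/3)
v(a) = 1
K(-9, 21) + v(k) = 13/3 + 1 = 16/3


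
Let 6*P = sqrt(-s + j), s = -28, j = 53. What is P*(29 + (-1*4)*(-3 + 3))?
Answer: 87/2 ≈ 43.500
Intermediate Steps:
P = 3/2 (P = sqrt(-1*(-28) + 53)/6 = sqrt(28 + 53)/6 = sqrt(81)/6 = (1/6)*9 = 3/2 ≈ 1.5000)
P*(29 + (-1*4)*(-3 + 3)) = 3*(29 + (-1*4)*(-3 + 3))/2 = 3*(29 - 4*0)/2 = 3*(29 + 0)/2 = (3/2)*29 = 87/2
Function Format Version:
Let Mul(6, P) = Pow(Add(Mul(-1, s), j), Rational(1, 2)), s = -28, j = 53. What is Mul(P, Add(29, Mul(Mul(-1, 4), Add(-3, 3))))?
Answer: Rational(87, 2) ≈ 43.500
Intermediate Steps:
P = Rational(3, 2) (P = Mul(Rational(1, 6), Pow(Add(Mul(-1, -28), 53), Rational(1, 2))) = Mul(Rational(1, 6), Pow(Add(28, 53), Rational(1, 2))) = Mul(Rational(1, 6), Pow(81, Rational(1, 2))) = Mul(Rational(1, 6), 9) = Rational(3, 2) ≈ 1.5000)
Mul(P, Add(29, Mul(Mul(-1, 4), Add(-3, 3)))) = Mul(Rational(3, 2), Add(29, Mul(Mul(-1, 4), Add(-3, 3)))) = Mul(Rational(3, 2), Add(29, Mul(-4, 0))) = Mul(Rational(3, 2), Add(29, 0)) = Mul(Rational(3, 2), 29) = Rational(87, 2)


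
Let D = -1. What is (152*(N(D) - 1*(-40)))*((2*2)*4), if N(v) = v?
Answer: 94848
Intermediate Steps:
(152*(N(D) - 1*(-40)))*((2*2)*4) = (152*(-1 - 1*(-40)))*((2*2)*4) = (152*(-1 + 40))*(4*4) = (152*39)*16 = 5928*16 = 94848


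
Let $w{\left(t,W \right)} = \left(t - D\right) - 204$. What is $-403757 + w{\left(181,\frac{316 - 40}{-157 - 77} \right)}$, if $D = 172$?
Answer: $-403952$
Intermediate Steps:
$w{\left(t,W \right)} = -376 + t$ ($w{\left(t,W \right)} = \left(t - 172\right) - 204 = \left(-172 + t\right) - 204 = -376 + t$)
$-403757 + w{\left(181,\frac{316 - 40}{-157 - 77} \right)} = -403757 + \left(-376 + 181\right) = -403757 - 195 = -403952$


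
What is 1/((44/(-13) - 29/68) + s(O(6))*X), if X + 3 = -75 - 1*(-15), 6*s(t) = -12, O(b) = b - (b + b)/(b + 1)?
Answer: 884/108015 ≈ 0.0081840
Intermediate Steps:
O(b) = b - 2*b/(1 + b)
s(t) = -2 (s(t) = (⅙)*(-12) = -2)
X = -63 (X = -3 + (-75 - 1*(-15)) = -3 + (-75 + 15) = -3 - 60 = -63)
1/((44/(-13) - 29/68) + s(O(6))*X) = 1/((44/(-13) - 29/68) - 2*(-63)) = 1/((44*(-1/13) - 29*1/68) + 126) = 1/((-44/13 - 29/68) + 126) = 1/(-3369/884 + 126) = 1/(108015/884) = 884/108015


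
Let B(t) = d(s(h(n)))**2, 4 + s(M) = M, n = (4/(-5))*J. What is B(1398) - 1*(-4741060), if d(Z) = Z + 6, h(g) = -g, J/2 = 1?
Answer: 118526824/25 ≈ 4.7411e+6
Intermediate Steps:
J = 2 (J = 2*1 = 2)
n = -8/5 (n = (4/(-5))*2 = (4*(-1/5))*2 = -4/5*2 = -8/5 ≈ -1.6000)
s(M) = -4 + M
d(Z) = 6 + Z
B(t) = 324/25 (B(t) = (6 + (-4 - 1*(-8/5)))**2 = (6 + (-4 + 8/5))**2 = (6 - 12/5)**2 = (18/5)**2 = 324/25)
B(1398) - 1*(-4741060) = 324/25 - 1*(-4741060) = 324/25 + 4741060 = 118526824/25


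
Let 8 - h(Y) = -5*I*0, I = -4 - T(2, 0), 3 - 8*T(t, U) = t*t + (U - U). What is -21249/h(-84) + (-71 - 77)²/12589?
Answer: -267328429/100712 ≈ -2654.4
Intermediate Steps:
T(t, U) = 3/8 - t²/8 (T(t, U) = 3/8 - (t*t + (U - U))/8 = 3/8 - (t² + 0)/8 = 3/8 - t²/8)
I = -31/8 (I = -4 - (3/8 - ⅛*2²) = -4 - (3/8 - ⅛*4) = -4 - (3/8 - ½) = -4 - 1*(-⅛) = -4 + ⅛ = -31/8 ≈ -3.8750)
h(Y) = 8 (h(Y) = 8 - (-5*(-31/8))*0 = 8 - 155*0/8 = 8 - 1*0 = 8 + 0 = 8)
-21249/h(-84) + (-71 - 77)²/12589 = -21249/8 + (-71 - 77)²/12589 = -21249*⅛ + (-148)²*(1/12589) = -21249/8 + 21904*(1/12589) = -21249/8 + 21904/12589 = -267328429/100712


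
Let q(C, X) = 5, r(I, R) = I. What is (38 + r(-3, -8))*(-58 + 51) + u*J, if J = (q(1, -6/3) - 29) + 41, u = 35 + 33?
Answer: 911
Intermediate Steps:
u = 68
J = 17 (J = (5 - 29) + 41 = -24 + 41 = 17)
(38 + r(-3, -8))*(-58 + 51) + u*J = (38 - 3)*(-58 + 51) + 68*17 = 35*(-7) + 1156 = -245 + 1156 = 911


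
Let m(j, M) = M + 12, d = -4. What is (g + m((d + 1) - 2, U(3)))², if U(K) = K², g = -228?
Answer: 42849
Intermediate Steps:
m(j, M) = 12 + M
(g + m((d + 1) - 2, U(3)))² = (-228 + (12 + 3²))² = (-228 + (12 + 9))² = (-228 + 21)² = (-207)² = 42849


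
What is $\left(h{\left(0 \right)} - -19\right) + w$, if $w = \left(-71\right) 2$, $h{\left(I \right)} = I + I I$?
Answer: $-123$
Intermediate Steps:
$h{\left(I \right)} = I + I^{2}$
$w = -142$
$\left(h{\left(0 \right)} - -19\right) + w = \left(0 \left(1 + 0\right) - -19\right) - 142 = \left(0 \cdot 1 + 19\right) - 142 = \left(0 + 19\right) - 142 = 19 - 142 = -123$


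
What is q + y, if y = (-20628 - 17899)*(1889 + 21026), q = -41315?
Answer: -882887520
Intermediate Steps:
y = -882846205 (y = -38527*22915 = -882846205)
q + y = -41315 - 882846205 = -882887520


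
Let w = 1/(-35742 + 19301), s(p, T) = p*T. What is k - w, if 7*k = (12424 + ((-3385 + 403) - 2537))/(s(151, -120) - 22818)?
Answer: -113238539/4711431606 ≈ -0.024035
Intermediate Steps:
s(p, T) = T*p
k = -6905/286566 (k = ((12424 + ((-3385 + 403) - 2537))/(-120*151 - 22818))/7 = ((12424 + (-2982 - 2537))/(-18120 - 22818))/7 = ((12424 - 5519)/(-40938))/7 = (6905*(-1/40938))/7 = (1/7)*(-6905/40938) = -6905/286566 ≈ -0.024096)
w = -1/16441 (w = 1/(-16441) = -1/16441 ≈ -6.0824e-5)
k - w = -6905/286566 - 1*(-1/16441) = -6905/286566 + 1/16441 = -113238539/4711431606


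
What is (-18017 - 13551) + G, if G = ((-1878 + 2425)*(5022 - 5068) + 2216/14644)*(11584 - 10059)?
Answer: -140594800648/3661 ≈ -3.8403e+7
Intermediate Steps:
G = -140479230200/3661 (G = (547*(-46) + 2216*(1/14644))*1525 = (-25162 + 554/3661)*1525 = -92117528/3661*1525 = -140479230200/3661 ≈ -3.8372e+7)
(-18017 - 13551) + G = (-18017 - 13551) - 140479230200/3661 = -31568 - 140479230200/3661 = -140594800648/3661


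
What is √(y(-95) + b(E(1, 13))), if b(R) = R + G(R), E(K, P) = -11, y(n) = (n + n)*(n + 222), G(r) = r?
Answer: 2*I*√6038 ≈ 155.41*I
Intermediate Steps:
y(n) = 2*n*(222 + n) (y(n) = (2*n)*(222 + n) = 2*n*(222 + n))
b(R) = 2*R (b(R) = R + R = 2*R)
√(y(-95) + b(E(1, 13))) = √(2*(-95)*(222 - 95) + 2*(-11)) = √(2*(-95)*127 - 22) = √(-24130 - 22) = √(-24152) = 2*I*√6038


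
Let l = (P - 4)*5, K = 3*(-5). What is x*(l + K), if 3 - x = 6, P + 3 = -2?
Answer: 180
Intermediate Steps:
P = -5 (P = -3 - 2 = -5)
K = -15
x = -3 (x = 3 - 1*6 = 3 - 6 = -3)
l = -45 (l = (-5 - 4)*5 = -9*5 = -45)
x*(l + K) = -3*(-45 - 15) = -3*(-60) = 180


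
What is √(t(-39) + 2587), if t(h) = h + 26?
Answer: 3*√286 ≈ 50.735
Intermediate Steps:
t(h) = 26 + h
√(t(-39) + 2587) = √((26 - 39) + 2587) = √(-13 + 2587) = √2574 = 3*√286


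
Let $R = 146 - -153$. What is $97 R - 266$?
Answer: $28737$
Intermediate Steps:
$R = 299$ ($R = 146 + 153 = 299$)
$97 R - 266 = 97 \cdot 299 - 266 = 29003 - 266 = 28737$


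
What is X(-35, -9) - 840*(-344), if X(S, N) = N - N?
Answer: 288960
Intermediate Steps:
X(S, N) = 0
X(-35, -9) - 840*(-344) = 0 - 840*(-344) = 0 + 288960 = 288960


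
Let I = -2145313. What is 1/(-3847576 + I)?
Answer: -1/5992889 ≈ -1.6686e-7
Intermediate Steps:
1/(-3847576 + I) = 1/(-3847576 - 2145313) = 1/(-5992889) = -1/5992889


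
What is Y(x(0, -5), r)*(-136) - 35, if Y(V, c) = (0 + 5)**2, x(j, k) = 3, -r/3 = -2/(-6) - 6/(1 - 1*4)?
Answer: -3435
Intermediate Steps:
r = -7 (r = -3*(-2/(-6) - 6/(1 - 1*4)) = -3*(-2*(-1/6) - 6/(1 - 4)) = -3*(1/3 - 6/(-3)) = -3*(1/3 - 6*(-1/3)) = -3*(1/3 + 2) = -3*7/3 = -7)
Y(V, c) = 25 (Y(V, c) = 5**2 = 25)
Y(x(0, -5), r)*(-136) - 35 = 25*(-136) - 35 = -3400 - 35 = -3435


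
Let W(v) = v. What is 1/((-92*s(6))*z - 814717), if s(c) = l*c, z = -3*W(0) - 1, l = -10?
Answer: -1/820237 ≈ -1.2192e-6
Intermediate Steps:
z = -1 (z = -3*0 - 1 = 0 - 1 = -1)
s(c) = -10*c
1/((-92*s(6))*z - 814717) = 1/(-(-920)*6*(-1) - 814717) = 1/(-92*(-60)*(-1) - 814717) = 1/(5520*(-1) - 814717) = 1/(-5520 - 814717) = 1/(-820237) = -1/820237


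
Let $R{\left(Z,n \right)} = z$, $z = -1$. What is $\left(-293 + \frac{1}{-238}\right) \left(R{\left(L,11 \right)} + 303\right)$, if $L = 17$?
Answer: $- \frac{10529985}{119} \approx -88487.0$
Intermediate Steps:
$R{\left(Z,n \right)} = -1$
$\left(-293 + \frac{1}{-238}\right) \left(R{\left(L,11 \right)} + 303\right) = \left(-293 + \frac{1}{-238}\right) \left(-1 + 303\right) = \left(-293 - \frac{1}{238}\right) 302 = \left(- \frac{69735}{238}\right) 302 = - \frac{10529985}{119}$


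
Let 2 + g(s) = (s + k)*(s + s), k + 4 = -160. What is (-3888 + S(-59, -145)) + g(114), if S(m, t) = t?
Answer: -15435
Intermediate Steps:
k = -164 (k = -4 - 160 = -164)
g(s) = -2 + 2*s*(-164 + s) (g(s) = -2 + (s - 164)*(s + s) = -2 + (-164 + s)*(2*s) = -2 + 2*s*(-164 + s))
(-3888 + S(-59, -145)) + g(114) = (-3888 - 145) + (-2 - 328*114 + 2*114**2) = -4033 + (-2 - 37392 + 2*12996) = -4033 + (-2 - 37392 + 25992) = -4033 - 11402 = -15435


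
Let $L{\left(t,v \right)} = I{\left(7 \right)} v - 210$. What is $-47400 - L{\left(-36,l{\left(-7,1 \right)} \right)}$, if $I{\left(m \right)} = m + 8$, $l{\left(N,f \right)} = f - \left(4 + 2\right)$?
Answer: $-47115$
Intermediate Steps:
$l{\left(N,f \right)} = -6 + f$ ($l{\left(N,f \right)} = f - 6 = -6 + f$)
$I{\left(m \right)} = 8 + m$
$L{\left(t,v \right)} = -210 + 15 v$ ($L{\left(t,v \right)} = \left(8 + 7\right) v - 210 = 15 v - 210 = -210 + 15 v$)
$-47400 - L{\left(-36,l{\left(-7,1 \right)} \right)} = -47400 - \left(-210 + 15 \left(-6 + 1\right)\right) = -47400 - \left(-210 + 15 \left(-5\right)\right) = -47400 - \left(-210 - 75\right) = -47400 - -285 = -47400 + 285 = -47115$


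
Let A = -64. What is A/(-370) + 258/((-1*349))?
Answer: -36562/64565 ≈ -0.56628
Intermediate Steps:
A/(-370) + 258/((-1*349)) = -64/(-370) + 258/((-1*349)) = -64*(-1/370) + 258/(-349) = 32/185 + 258*(-1/349) = 32/185 - 258/349 = -36562/64565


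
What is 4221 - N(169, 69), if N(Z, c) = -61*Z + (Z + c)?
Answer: 14292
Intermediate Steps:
N(Z, c) = c - 60*Z
4221 - N(169, 69) = 4221 - (69 - 60*169) = 4221 - (69 - 10140) = 4221 - 1*(-10071) = 4221 + 10071 = 14292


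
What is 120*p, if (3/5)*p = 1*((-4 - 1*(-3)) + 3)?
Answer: 400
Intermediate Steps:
p = 10/3 (p = 5*(1*((-4 - 1*(-3)) + 3))/3 = 5*(1*((-4 + 3) + 3))/3 = 5*(1*(-1 + 3))/3 = 5*(1*2)/3 = (5/3)*2 = 10/3 ≈ 3.3333)
120*p = 120*(10/3) = 400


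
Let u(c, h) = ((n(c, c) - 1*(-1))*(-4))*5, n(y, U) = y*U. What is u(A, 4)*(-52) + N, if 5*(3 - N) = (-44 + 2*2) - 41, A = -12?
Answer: 754096/5 ≈ 1.5082e+5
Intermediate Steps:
n(y, U) = U*y
u(c, h) = -20 - 20*c**2 (u(c, h) = ((c*c - 1*(-1))*(-4))*5 = ((c**2 + 1)*(-4))*5 = ((1 + c**2)*(-4))*5 = (-4 - 4*c**2)*5 = -20 - 20*c**2)
N = 96/5 (N = 3 - ((-44 + 2*2) - 41)/5 = 3 - ((-44 + 4) - 41)/5 = 3 - (-40 - 41)/5 = 3 - 1/5*(-81) = 3 + 81/5 = 96/5 ≈ 19.200)
u(A, 4)*(-52) + N = (-20 - 20*(-12)**2)*(-52) + 96/5 = (-20 - 20*144)*(-52) + 96/5 = (-20 - 2880)*(-52) + 96/5 = -2900*(-52) + 96/5 = 150800 + 96/5 = 754096/5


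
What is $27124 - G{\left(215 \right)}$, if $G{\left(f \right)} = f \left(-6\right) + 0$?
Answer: $28414$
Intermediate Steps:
$G{\left(f \right)} = - 6 f$ ($G{\left(f \right)} = - 6 f + 0 = - 6 f$)
$27124 - G{\left(215 \right)} = 27124 - \left(-6\right) 215 = 27124 - -1290 = 27124 + 1290 = 28414$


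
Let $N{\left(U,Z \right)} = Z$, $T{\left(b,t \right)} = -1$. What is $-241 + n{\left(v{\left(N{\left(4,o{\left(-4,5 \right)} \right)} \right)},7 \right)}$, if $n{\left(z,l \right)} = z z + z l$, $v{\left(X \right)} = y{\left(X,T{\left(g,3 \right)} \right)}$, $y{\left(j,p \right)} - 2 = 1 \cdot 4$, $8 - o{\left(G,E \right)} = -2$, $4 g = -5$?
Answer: $-163$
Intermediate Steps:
$g = - \frac{5}{4}$ ($g = \frac{1}{4} \left(-5\right) = - \frac{5}{4} \approx -1.25$)
$o{\left(G,E \right)} = 10$ ($o{\left(G,E \right)} = 8 - -2 = 8 + 2 = 10$)
$y{\left(j,p \right)} = 6$ ($y{\left(j,p \right)} = 2 + 1 \cdot 4 = 2 + 4 = 6$)
$v{\left(X \right)} = 6$
$n{\left(z,l \right)} = z^{2} + l z$
$-241 + n{\left(v{\left(N{\left(4,o{\left(-4,5 \right)} \right)} \right)},7 \right)} = -241 + 6 \left(7 + 6\right) = -241 + 6 \cdot 13 = -241 + 78 = -163$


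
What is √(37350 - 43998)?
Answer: 2*I*√1662 ≈ 81.535*I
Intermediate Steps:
√(37350 - 43998) = √(-6648) = 2*I*√1662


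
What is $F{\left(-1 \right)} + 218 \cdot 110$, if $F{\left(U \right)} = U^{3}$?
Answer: $23979$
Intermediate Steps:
$F{\left(-1 \right)} + 218 \cdot 110 = \left(-1\right)^{3} + 218 \cdot 110 = -1 + 23980 = 23979$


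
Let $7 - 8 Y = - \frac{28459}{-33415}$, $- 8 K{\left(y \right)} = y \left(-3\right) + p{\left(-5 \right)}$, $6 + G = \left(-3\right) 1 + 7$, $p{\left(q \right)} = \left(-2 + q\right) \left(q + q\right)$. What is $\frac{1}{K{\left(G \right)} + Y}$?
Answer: $- \frac{133660}{1167047} \approx -0.11453$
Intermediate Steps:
$p{\left(q \right)} = 2 q \left(-2 + q\right)$ ($p{\left(q \right)} = \left(-2 + q\right) 2 q = 2 q \left(-2 + q\right)$)
$G = -2$ ($G = -6 + \left(\left(-3\right) 1 + 7\right) = -6 + \left(-3 + 7\right) = -6 + 4 = -2$)
$K{\left(y \right)} = - \frac{35}{4} + \frac{3 y}{8}$ ($K{\left(y \right)} = - \frac{y \left(-3\right) + 2 \left(-5\right) \left(-2 - 5\right)}{8} = - \frac{- 3 y + 2 \left(-5\right) \left(-7\right)}{8} = - \frac{- 3 y + 70}{8} = - \frac{70 - 3 y}{8} = - \frac{35}{4} + \frac{3 y}{8}$)
$Y = \frac{102723}{133660}$ ($Y = \frac{7}{8} - \frac{\left(-28459\right) \frac{1}{-33415}}{8} = \frac{7}{8} - \frac{\left(-28459\right) \left(- \frac{1}{33415}\right)}{8} = \frac{7}{8} - \frac{28459}{267320} = \frac{102723}{133660} \approx 0.76854$)
$\frac{1}{K{\left(G \right)} + Y} = \frac{1}{\left(- \frac{35}{4} + \frac{3}{8} \left(-2\right)\right) + \frac{102723}{133660}} = \frac{1}{\left(- \frac{35}{4} - \frac{3}{4}\right) + \frac{102723}{133660}} = \frac{1}{- \frac{19}{2} + \frac{102723}{133660}} = \frac{1}{- \frac{1167047}{133660}} = - \frac{133660}{1167047}$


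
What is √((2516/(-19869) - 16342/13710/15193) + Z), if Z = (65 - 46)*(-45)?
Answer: 8*I*√4643640098361381692085/18642494685 ≈ 29.243*I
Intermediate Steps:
Z = -855 (Z = 19*(-45) = -855)
√((2516/(-19869) - 16342/13710/15193) + Z) = √((2516/(-19869) - 16342/13710/15193) - 855) = √((2516*(-1/19869) - 16342*1/13710*(1/15193)) - 855) = √((-68/537 - 8171/6855*1/15193) - 855) = √((-68/537 - 8171/104148015) - 855) = √(-2362150949/18642494685 - 855) = √(-15941695106624/18642494685) = 8*I*√4643640098361381692085/18642494685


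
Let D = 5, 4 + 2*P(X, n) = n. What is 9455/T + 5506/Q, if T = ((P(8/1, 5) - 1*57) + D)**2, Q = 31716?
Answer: 628956137/168237522 ≈ 3.7385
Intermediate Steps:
P(X, n) = -2 + n/2
T = 10609/4 (T = (((-2 + (1/2)*5) - 1*57) + 5)**2 = (((-2 + 5/2) - 57) + 5)**2 = ((1/2 - 57) + 5)**2 = (-113/2 + 5)**2 = (-103/2)**2 = 10609/4 ≈ 2652.3)
9455/T + 5506/Q = 9455/(10609/4) + 5506/31716 = 9455*(4/10609) + 5506*(1/31716) = 37820/10609 + 2753/15858 = 628956137/168237522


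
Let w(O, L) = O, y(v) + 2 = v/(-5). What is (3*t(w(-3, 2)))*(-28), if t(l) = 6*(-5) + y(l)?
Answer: 13188/5 ≈ 2637.6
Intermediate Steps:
y(v) = -2 - v/5 (y(v) = -2 + v/(-5) = -2 + v*(-⅕) = -2 - v/5)
t(l) = -32 - l/5 (t(l) = 6*(-5) + (-2 - l/5) = -30 + (-2 - l/5) = -32 - l/5)
(3*t(w(-3, 2)))*(-28) = (3*(-32 - ⅕*(-3)))*(-28) = (3*(-32 + ⅗))*(-28) = (3*(-157/5))*(-28) = -471/5*(-28) = 13188/5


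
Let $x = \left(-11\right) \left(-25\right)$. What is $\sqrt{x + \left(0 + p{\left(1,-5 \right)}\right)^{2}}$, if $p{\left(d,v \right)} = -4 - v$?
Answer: $2 \sqrt{69} \approx 16.613$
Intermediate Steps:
$x = 275$
$\sqrt{x + \left(0 + p{\left(1,-5 \right)}\right)^{2}} = \sqrt{275 + \left(0 - -1\right)^{2}} = \sqrt{275 + \left(0 + \left(-4 + 5\right)\right)^{2}} = \sqrt{275 + \left(0 + 1\right)^{2}} = \sqrt{275 + 1^{2}} = \sqrt{275 + 1} = \sqrt{276} = 2 \sqrt{69}$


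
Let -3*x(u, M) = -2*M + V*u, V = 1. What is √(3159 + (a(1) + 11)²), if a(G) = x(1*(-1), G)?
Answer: 3*√367 ≈ 57.472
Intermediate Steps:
x(u, M) = -u/3 + 2*M/3 (x(u, M) = -(-2*M + 1*u)/3 = -(-2*M + u)/3 = -(u - 2*M)/3 = -u/3 + 2*M/3)
a(G) = ⅓ + 2*G/3 (a(G) = -(-1)/3 + 2*G/3 = -⅓*(-1) + 2*G/3 = ⅓ + 2*G/3)
√(3159 + (a(1) + 11)²) = √(3159 + ((⅓ + (⅔)*1) + 11)²) = √(3159 + ((⅓ + ⅔) + 11)²) = √(3159 + (1 + 11)²) = √(3159 + 12²) = √(3159 + 144) = √3303 = 3*√367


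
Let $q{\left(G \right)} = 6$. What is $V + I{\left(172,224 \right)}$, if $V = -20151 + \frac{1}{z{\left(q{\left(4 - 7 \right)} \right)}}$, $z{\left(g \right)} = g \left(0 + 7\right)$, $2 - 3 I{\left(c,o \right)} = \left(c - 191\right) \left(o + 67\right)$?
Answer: $- \frac{768907}{42} \approx -18307.0$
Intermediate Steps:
$I{\left(c,o \right)} = \frac{2}{3} - \frac{\left(-191 + c\right) \left(67 + o\right)}{3}$ ($I{\left(c,o \right)} = \frac{2}{3} - \frac{\left(c - 191\right) \left(o + 67\right)}{3} = \frac{2}{3} - \frac{\left(-191 + c\right) \left(67 + o\right)}{3}$)
$z{\left(g \right)} = 7 g$ ($z{\left(g \right)} = g 7 = 7 g$)
$V = - \frac{846341}{42}$ ($V = -20151 + \frac{1}{7 \cdot 6} = -20151 + \frac{1}{42} = - \frac{846341}{42} \approx -20151.0$)
$V + I{\left(172,224 \right)} = - \frac{846341}{42} + \left(\frac{12799}{3} - \frac{11524}{3} + \frac{191}{3} \cdot 224 - \frac{172}{3} \cdot 224\right) = - \frac{846341}{42} + \left(\frac{12799}{3} - \frac{11524}{3} + \frac{42784}{3} - \frac{38528}{3}\right) = - \frac{846341}{42} + \frac{5531}{3} = - \frac{768907}{42}$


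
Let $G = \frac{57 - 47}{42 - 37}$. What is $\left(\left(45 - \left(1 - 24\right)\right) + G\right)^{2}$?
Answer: $4900$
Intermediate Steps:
$G = 2$ ($G = \frac{10}{5} = 10 \cdot \frac{1}{5} = 2$)
$\left(\left(45 - \left(1 - 24\right)\right) + G\right)^{2} = \left(\left(45 - \left(1 - 24\right)\right) + 2\right)^{2} = \left(\left(45 - -23\right) + 2\right)^{2} = \left(\left(45 + 23\right) + 2\right)^{2} = \left(68 + 2\right)^{2} = 70^{2} = 4900$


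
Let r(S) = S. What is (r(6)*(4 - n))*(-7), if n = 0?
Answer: -168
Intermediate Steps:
(r(6)*(4 - n))*(-7) = (6*(4 - 1*0))*(-7) = (6*(4 + 0))*(-7) = (6*4)*(-7) = 24*(-7) = -168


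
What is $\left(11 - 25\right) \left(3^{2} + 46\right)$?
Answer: $-770$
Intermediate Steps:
$\left(11 - 25\right) \left(3^{2} + 46\right) = - 14 \left(9 + 46\right) = \left(-14\right) 55 = -770$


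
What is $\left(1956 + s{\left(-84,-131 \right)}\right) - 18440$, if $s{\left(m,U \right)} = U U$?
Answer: $677$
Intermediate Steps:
$s{\left(m,U \right)} = U^{2}$
$\left(1956 + s{\left(-84,-131 \right)}\right) - 18440 = \left(1956 + \left(-131\right)^{2}\right) - 18440 = \left(1956 + 17161\right) - 18440 = 19117 - 18440 = 677$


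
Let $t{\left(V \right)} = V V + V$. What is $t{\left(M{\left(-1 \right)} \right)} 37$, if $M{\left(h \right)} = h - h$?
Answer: $0$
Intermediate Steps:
$M{\left(h \right)} = 0$
$t{\left(V \right)} = V + V^{2}$ ($t{\left(V \right)} = V^{2} + V = V + V^{2}$)
$t{\left(M{\left(-1 \right)} \right)} 37 = 0 \left(1 + 0\right) 37 = 0 \cdot 1 \cdot 37 = 0 \cdot 37 = 0$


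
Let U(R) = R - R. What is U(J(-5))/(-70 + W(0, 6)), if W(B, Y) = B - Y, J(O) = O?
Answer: 0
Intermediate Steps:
U(R) = 0
U(J(-5))/(-70 + W(0, 6)) = 0/(-70 + (0 - 1*6)) = 0/(-70 + (0 - 6)) = 0/(-70 - 6) = 0/(-76) = 0*(-1/76) = 0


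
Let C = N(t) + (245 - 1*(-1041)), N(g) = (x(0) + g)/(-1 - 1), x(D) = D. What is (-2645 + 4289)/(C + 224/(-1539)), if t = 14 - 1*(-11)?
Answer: 5060232/3919385 ≈ 1.2911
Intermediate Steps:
t = 25 (t = 14 + 11 = 25)
N(g) = -g/2 (N(g) = (0 + g)/(-1 - 1) = g/(-2) = g*(-1/2) = -g/2)
C = 2547/2 (C = -1/2*25 + (245 - 1*(-1041)) = -25/2 + (245 + 1041) = -25/2 + 1286 = 2547/2 ≈ 1273.5)
(-2645 + 4289)/(C + 224/(-1539)) = (-2645 + 4289)/(2547/2 + 224/(-1539)) = 1644/(2547/2 + 224*(-1/1539)) = 1644/(2547/2 - 224/1539) = 1644/(3919385/3078) = 1644*(3078/3919385) = 5060232/3919385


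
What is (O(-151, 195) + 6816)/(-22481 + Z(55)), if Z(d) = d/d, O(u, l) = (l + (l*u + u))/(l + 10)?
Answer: -1367879/4608400 ≈ -0.29682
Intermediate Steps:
O(u, l) = (l + u + l*u)/(10 + l) (O(u, l) = (l + (u + l*u))/(10 + l) = (l + u + l*u)/(10 + l))
Z(d) = 1
(O(-151, 195) + 6816)/(-22481 + Z(55)) = ((195 - 151 + 195*(-151))/(10 + 195) + 6816)/(-22481 + 1) = ((195 - 151 - 29445)/205 + 6816)/(-22480) = ((1/205)*(-29401) + 6816)*(-1/22480) = (-29401/205 + 6816)*(-1/22480) = (1367879/205)*(-1/22480) = -1367879/4608400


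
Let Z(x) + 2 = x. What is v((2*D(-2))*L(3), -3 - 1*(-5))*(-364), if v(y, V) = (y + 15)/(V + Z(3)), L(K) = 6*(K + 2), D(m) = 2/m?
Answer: 5460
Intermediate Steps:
Z(x) = -2 + x
L(K) = 12 + 6*K (L(K) = 6*(2 + K) = 12 + 6*K)
v(y, V) = (15 + y)/(1 + V) (v(y, V) = (y + 15)/(V + (-2 + 3)) = (15 + y)/(V + 1) = (15 + y)/(1 + V))
v((2*D(-2))*L(3), -3 - 1*(-5))*(-364) = ((15 + (2*(2/(-2)))*(12 + 6*3))/(1 + (-3 - 1*(-5))))*(-364) = ((15 + (2*(2*(-1/2)))*(12 + 18))/(1 + (-3 + 5)))*(-364) = ((15 + (2*(-1))*30)/(1 + 2))*(-364) = ((15 - 2*30)/3)*(-364) = ((15 - 60)/3)*(-364) = ((1/3)*(-45))*(-364) = -15*(-364) = 5460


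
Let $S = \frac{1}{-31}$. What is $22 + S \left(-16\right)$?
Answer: $\frac{698}{31} \approx 22.516$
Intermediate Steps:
$S = - \frac{1}{31} \approx -0.032258$
$22 + S \left(-16\right) = 22 - - \frac{16}{31} = 22 + \frac{16}{31} = \frac{698}{31}$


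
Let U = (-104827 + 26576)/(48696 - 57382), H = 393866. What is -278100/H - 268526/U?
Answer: -459340725565538/15410204183 ≈ -29808.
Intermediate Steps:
U = 78251/8686 (U = -78251/(-8686) = -78251*(-1/8686) = 78251/8686 ≈ 9.0089)
-278100/H - 268526/U = -278100/393866 - 268526/78251/8686 = -278100*1/393866 - 268526*8686/78251 = -139050/196933 - 2332416836/78251 = -459340725565538/15410204183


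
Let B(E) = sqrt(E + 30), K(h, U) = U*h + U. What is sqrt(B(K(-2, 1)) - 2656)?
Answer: sqrt(-2656 + sqrt(29)) ≈ 51.484*I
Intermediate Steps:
K(h, U) = U + U*h
B(E) = sqrt(30 + E)
sqrt(B(K(-2, 1)) - 2656) = sqrt(sqrt(30 + 1*(1 - 2)) - 2656) = sqrt(sqrt(30 + 1*(-1)) - 2656) = sqrt(sqrt(30 - 1) - 2656) = sqrt(sqrt(29) - 2656) = sqrt(-2656 + sqrt(29))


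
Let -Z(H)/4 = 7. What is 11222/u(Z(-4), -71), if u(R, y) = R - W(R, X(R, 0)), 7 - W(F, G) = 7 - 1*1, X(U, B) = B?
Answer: -11222/29 ≈ -386.97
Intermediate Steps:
Z(H) = -28 (Z(H) = -4*7 = -28)
W(F, G) = 1 (W(F, G) = 7 - (7 - 1*1) = 7 - (7 - 1) = 7 - 1*6 = 7 - 6 = 1)
u(R, y) = -1 + R (u(R, y) = R - 1*1 = R - 1 = -1 + R)
11222/u(Z(-4), -71) = 11222/(-1 - 28) = 11222/(-29) = 11222*(-1/29) = -11222/29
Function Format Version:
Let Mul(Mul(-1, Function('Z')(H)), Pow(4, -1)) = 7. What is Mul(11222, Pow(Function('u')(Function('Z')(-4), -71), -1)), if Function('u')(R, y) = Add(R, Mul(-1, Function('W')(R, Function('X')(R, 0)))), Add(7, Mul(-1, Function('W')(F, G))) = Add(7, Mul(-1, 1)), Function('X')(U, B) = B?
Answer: Rational(-11222, 29) ≈ -386.97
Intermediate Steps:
Function('Z')(H) = -28 (Function('Z')(H) = Mul(-4, 7) = -28)
Function('W')(F, G) = 1 (Function('W')(F, G) = Add(7, Mul(-1, Add(7, Mul(-1, 1)))) = Add(7, Mul(-1, Add(7, -1))) = Add(7, Mul(-1, 6)) = Add(7, -6) = 1)
Function('u')(R, y) = Add(-1, R) (Function('u')(R, y) = Add(R, Mul(-1, 1)) = Add(R, -1) = Add(-1, R))
Mul(11222, Pow(Function('u')(Function('Z')(-4), -71), -1)) = Mul(11222, Pow(Add(-1, -28), -1)) = Mul(11222, Pow(-29, -1)) = Mul(11222, Rational(-1, 29)) = Rational(-11222, 29)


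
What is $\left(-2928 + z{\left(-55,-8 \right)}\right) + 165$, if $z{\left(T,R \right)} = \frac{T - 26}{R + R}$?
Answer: $- \frac{44127}{16} \approx -2757.9$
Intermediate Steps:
$z{\left(T,R \right)} = \frac{-26 + T}{2 R}$
$\left(-2928 + z{\left(-55,-8 \right)}\right) + 165 = \left(-2928 + \frac{-26 - 55}{2 \left(-8\right)}\right) + 165 = \left(-2928 + \frac{1}{2} \left(- \frac{1}{8}\right) \left(-81\right)\right) + 165 = \left(-2928 + \frac{81}{16}\right) + 165 = - \frac{46767}{16} + 165 = - \frac{44127}{16}$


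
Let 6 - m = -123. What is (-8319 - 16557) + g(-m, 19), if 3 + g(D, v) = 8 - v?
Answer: -24890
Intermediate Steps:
m = 129 (m = 6 - 1*(-123) = 6 + 123 = 129)
g(D, v) = 5 - v (g(D, v) = -3 + (8 - v) = 5 - v)
(-8319 - 16557) + g(-m, 19) = (-8319 - 16557) + (5 - 1*19) = -24876 + (5 - 19) = -24876 - 14 = -24890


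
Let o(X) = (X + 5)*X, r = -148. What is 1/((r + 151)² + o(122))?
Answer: 1/15503 ≈ 6.4504e-5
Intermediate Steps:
o(X) = X*(5 + X) (o(X) = (5 + X)*X = X*(5 + X))
1/((r + 151)² + o(122)) = 1/((-148 + 151)² + 122*(5 + 122)) = 1/(3² + 122*127) = 1/(9 + 15494) = 1/15503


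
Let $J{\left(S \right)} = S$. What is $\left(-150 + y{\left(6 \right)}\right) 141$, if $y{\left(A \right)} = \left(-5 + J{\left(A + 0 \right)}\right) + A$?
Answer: $-20163$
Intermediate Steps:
$y{\left(A \right)} = -5 + 2 A$ ($y{\left(A \right)} = \left(-5 + \left(A + 0\right)\right) + A = \left(-5 + A\right) + A = -5 + 2 A$)
$\left(-150 + y{\left(6 \right)}\right) 141 = \left(-150 + \left(-5 + 2 \cdot 6\right)\right) 141 = \left(-150 + \left(-5 + 12\right)\right) 141 = \left(-150 + 7\right) 141 = \left(-143\right) 141 = -20163$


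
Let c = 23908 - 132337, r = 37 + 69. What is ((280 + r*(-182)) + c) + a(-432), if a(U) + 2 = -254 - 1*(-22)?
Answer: -127675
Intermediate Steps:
r = 106
a(U) = -234 (a(U) = -2 + (-254 - 1*(-22)) = -2 + (-254 + 22) = -2 - 232 = -234)
c = -108429
((280 + r*(-182)) + c) + a(-432) = ((280 + 106*(-182)) - 108429) - 234 = ((280 - 19292) - 108429) - 234 = (-19012 - 108429) - 234 = -127441 - 234 = -127675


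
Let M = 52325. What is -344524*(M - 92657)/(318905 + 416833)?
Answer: 2315890328/122623 ≈ 18886.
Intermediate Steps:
-344524*(M - 92657)/(318905 + 416833) = -344524*(52325 - 92657)/(318905 + 416833) = -344524/(735738/(-40332)) = -344524/(735738*(-1/40332)) = -344524/(-122623/6722) = -344524*(-6722/122623) = 2315890328/122623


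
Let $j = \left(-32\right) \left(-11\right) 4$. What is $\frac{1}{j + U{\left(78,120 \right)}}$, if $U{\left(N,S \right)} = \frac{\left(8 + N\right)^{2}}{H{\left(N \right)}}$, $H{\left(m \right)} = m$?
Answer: $\frac{39}{58610} \approx 0.00066542$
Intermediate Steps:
$U{\left(N,S \right)} = \frac{\left(8 + N\right)^{2}}{N}$
$j = 1408$ ($j = 352 \cdot 4 = 1408$)
$\frac{1}{j + U{\left(78,120 \right)}} = \frac{1}{1408 + \frac{\left(8 + 78\right)^{2}}{78}} = \frac{1}{1408 + \frac{86^{2}}{78}} = \frac{1}{1408 + \frac{1}{78} \cdot 7396} = \frac{1}{1408 + \frac{3698}{39}} = \frac{1}{\frac{58610}{39}} = \frac{39}{58610}$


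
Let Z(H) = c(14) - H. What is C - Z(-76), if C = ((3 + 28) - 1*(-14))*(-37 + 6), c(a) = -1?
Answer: -1470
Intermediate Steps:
Z(H) = -1 - H
C = -1395 (C = (31 + 14)*(-31) = 45*(-31) = -1395)
C - Z(-76) = -1395 - (-1 - 1*(-76)) = -1395 - (-1 + 76) = -1395 - 1*75 = -1395 - 75 = -1470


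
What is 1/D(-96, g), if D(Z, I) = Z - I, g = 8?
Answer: -1/104 ≈ -0.0096154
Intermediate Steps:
1/D(-96, g) = 1/(-96 - 1*8) = 1/(-96 - 8) = 1/(-104) = -1/104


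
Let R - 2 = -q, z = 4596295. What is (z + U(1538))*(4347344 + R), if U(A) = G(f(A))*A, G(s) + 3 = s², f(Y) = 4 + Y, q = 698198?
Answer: 13361693725458524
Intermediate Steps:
G(s) = -3 + s²
U(A) = A*(-3 + (4 + A)²) (U(A) = (-3 + (4 + A)²)*A = A*(-3 + (4 + A)²))
R = -698196 (R = 2 - 1*698198 = 2 - 698198 = -698196)
(z + U(1538))*(4347344 + R) = (4596295 + 1538*(-3 + (4 + 1538)²))*(4347344 - 698196) = (4596295 + 1538*(-3 + 1542²))*3649148 = (4596295 + 1538*(-3 + 2377764))*3649148 = (4596295 + 1538*2377761)*3649148 = (4596295 + 3656996418)*3649148 = 3661592713*3649148 = 13361693725458524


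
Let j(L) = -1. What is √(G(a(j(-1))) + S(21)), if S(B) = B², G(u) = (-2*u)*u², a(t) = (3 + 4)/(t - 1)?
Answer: 7*√43/2 ≈ 22.951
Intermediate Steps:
a(t) = 7/(-1 + t)
G(u) = -2*u³
√(G(a(j(-1))) + S(21)) = √(-2*343/(-1 - 1)³ + 21²) = √(-2*(7/(-2))³ + 441) = √(-2*(7*(-½))³ + 441) = √(-2*(-7/2)³ + 441) = √(-2*(-343/8) + 441) = √(343/4 + 441) = √(2107/4) = 7*√43/2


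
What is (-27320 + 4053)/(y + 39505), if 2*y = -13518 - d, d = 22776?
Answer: -23267/21358 ≈ -1.0894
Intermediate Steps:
y = -18147 (y = (-13518 - 1*22776)/2 = (-13518 - 22776)/2 = (½)*(-36294) = -18147)
(-27320 + 4053)/(y + 39505) = (-27320 + 4053)/(-18147 + 39505) = -23267/21358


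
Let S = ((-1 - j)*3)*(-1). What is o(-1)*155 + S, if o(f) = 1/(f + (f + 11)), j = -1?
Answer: 155/9 ≈ 17.222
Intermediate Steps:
o(f) = 1/(11 + 2*f) (o(f) = 1/(f + (11 + f)) = 1/(11 + 2*f))
S = 0 (S = ((-1 - 1*(-1))*3)*(-1) = ((-1 + 1)*3)*(-1) = (0*3)*(-1) = 0*(-1) = 0)
o(-1)*155 + S = 155/(11 + 2*(-1)) + 0 = 155/(11 - 2) + 0 = 155/9 + 0 = 155/9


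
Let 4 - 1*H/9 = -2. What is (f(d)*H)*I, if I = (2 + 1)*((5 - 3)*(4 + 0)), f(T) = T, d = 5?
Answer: 6480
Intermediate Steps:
H = 54 (H = 36 - 9*(-2) = 36 + 18 = 54)
I = 24 (I = 3*(2*4) = 3*8 = 24)
(f(d)*H)*I = (5*54)*24 = 270*24 = 6480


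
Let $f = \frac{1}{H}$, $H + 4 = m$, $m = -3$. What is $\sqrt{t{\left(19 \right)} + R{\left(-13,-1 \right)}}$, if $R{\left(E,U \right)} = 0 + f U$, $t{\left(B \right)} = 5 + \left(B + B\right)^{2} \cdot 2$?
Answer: $\frac{2 \sqrt{35441}}{7} \approx 53.788$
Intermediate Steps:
$H = -7$ ($H = -4 - 3 = -7$)
$t{\left(B \right)} = 5 + 8 B^{2}$ ($t{\left(B \right)} = 5 + \left(2 B\right)^{2} \cdot 2 = 5 + 4 B^{2} \cdot 2 = 5 + 8 B^{2}$)
$f = - \frac{1}{7}$ ($f = \frac{1}{-7} = - \frac{1}{7} \approx -0.14286$)
$R{\left(E,U \right)} = - \frac{U}{7}$ ($R{\left(E,U \right)} = 0 - \frac{U}{7} = - \frac{U}{7}$)
$\sqrt{t{\left(19 \right)} + R{\left(-13,-1 \right)}} = \sqrt{\left(5 + 8 \cdot 19^{2}\right) - - \frac{1}{7}} = \sqrt{\left(5 + 8 \cdot 361\right) + \frac{1}{7}} = \sqrt{\left(5 + 2888\right) + \frac{1}{7}} = \sqrt{2893 + \frac{1}{7}} = \sqrt{\frac{20252}{7}} = \frac{2 \sqrt{35441}}{7}$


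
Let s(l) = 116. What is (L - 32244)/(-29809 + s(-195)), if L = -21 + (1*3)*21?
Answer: 32202/29693 ≈ 1.0845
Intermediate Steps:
L = 42 (L = -21 + 3*21 = -21 + 63 = 42)
(L - 32244)/(-29809 + s(-195)) = (42 - 32244)/(-29809 + 116) = -32202/(-29693) = -32202*(-1/29693) = 32202/29693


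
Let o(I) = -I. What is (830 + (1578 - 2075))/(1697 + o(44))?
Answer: 111/551 ≈ 0.20145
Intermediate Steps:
(830 + (1578 - 2075))/(1697 + o(44)) = (830 + (1578 - 2075))/(1697 - 1*44) = (830 - 497)/(1697 - 44) = 333/1653 = 333*(1/1653) = 111/551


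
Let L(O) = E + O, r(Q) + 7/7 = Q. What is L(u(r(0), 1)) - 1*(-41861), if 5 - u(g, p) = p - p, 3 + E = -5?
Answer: 41858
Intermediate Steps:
E = -8 (E = -3 - 5 = -8)
r(Q) = -1 + Q
u(g, p) = 5 (u(g, p) = 5 - (p - p) = 5 - 1*0 = 5 + 0 = 5)
L(O) = -8 + O
L(u(r(0), 1)) - 1*(-41861) = (-8 + 5) - 1*(-41861) = -3 + 41861 = 41858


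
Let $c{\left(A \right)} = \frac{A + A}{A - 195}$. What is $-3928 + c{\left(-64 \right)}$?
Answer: $- \frac{1017224}{259} \approx -3927.5$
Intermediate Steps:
$c{\left(A \right)} = \frac{2 A}{-195 + A}$
$-3928 + c{\left(-64 \right)} = -3928 + 2 \left(-64\right) \frac{1}{-195 - 64} = -3928 + 2 \left(-64\right) \frac{1}{-259} = -3928 + 2 \left(-64\right) \left(- \frac{1}{259}\right) = -3928 + \frac{128}{259} = - \frac{1017224}{259}$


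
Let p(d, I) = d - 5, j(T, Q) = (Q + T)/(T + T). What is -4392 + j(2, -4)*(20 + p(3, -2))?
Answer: -4401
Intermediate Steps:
j(T, Q) = (Q + T)/(2*T) (j(T, Q) = (Q + T)/((2*T)) = (Q + T)*(1/(2*T)) = (Q + T)/(2*T))
p(d, I) = -5 + d
-4392 + j(2, -4)*(20 + p(3, -2)) = -4392 + ((½)*(-4 + 2)/2)*(20 + (-5 + 3)) = -4392 + ((½)*(½)*(-2))*(20 - 2) = -4392 - ½*18 = -4392 - 9 = -4401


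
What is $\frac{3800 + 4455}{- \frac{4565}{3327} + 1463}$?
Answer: $\frac{27464385}{4862836} \approx 5.6478$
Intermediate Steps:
$\frac{3800 + 4455}{- \frac{4565}{3327} + 1463} = \frac{8255}{\left(-4565\right) \frac{1}{3327} + 1463} = \frac{8255}{- \frac{4565}{3327} + 1463} = \frac{8255}{\frac{4862836}{3327}} = 8255 \cdot \frac{3327}{4862836} = \frac{27464385}{4862836}$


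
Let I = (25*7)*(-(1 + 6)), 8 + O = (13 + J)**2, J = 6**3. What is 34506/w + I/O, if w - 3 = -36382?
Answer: -1853817373/1907460107 ≈ -0.97188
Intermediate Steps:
J = 216
O = 52433 (O = -8 + (13 + 216)**2 = -8 + 229**2 = -8 + 52441 = 52433)
w = -36379 (w = 3 - 36382 = -36379)
I = -1225 (I = 175*(-1*7) = 175*(-7) = -1225)
34506/w + I/O = 34506/(-36379) - 1225/52433 = 34506*(-1/36379) - 1225*1/52433 = -34506/36379 - 1225/52433 = -1853817373/1907460107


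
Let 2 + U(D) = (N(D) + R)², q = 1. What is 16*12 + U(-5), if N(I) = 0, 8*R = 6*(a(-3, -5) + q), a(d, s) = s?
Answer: 199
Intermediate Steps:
R = -3 (R = (6*(-5 + 1))/8 = (6*(-4))/8 = (⅛)*(-24) = -3)
U(D) = 7 (U(D) = -2 + (0 - 3)² = -2 + (-3)² = -2 + 9 = 7)
16*12 + U(-5) = 16*12 + 7 = 192 + 7 = 199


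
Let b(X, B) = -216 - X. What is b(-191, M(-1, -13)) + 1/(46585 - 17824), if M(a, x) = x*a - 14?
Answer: -719024/28761 ≈ -25.000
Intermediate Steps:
M(a, x) = -14 + a*x (M(a, x) = a*x - 14 = -14 + a*x)
b(-191, M(-1, -13)) + 1/(46585 - 17824) = (-216 - 1*(-191)) + 1/(46585 - 17824) = (-216 + 191) + 1/28761 = -25 + 1/28761 = -719024/28761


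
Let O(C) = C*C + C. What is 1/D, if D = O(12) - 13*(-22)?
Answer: 1/442 ≈ 0.0022624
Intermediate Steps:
O(C) = C + C² (O(C) = C² + C = C + C²)
D = 442 (D = 12*(1 + 12) - 13*(-22) = 12*13 + 286 = 156 + 286 = 442)
1/D = 1/442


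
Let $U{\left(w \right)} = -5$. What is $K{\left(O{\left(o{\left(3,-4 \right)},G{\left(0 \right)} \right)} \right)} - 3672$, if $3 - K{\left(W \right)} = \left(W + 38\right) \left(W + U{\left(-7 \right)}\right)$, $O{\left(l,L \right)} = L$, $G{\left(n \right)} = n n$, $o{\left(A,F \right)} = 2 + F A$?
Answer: $-3479$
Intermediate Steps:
$o{\left(A,F \right)} = 2 + A F$
$G{\left(n \right)} = n^{2}$
$K{\left(W \right)} = 3 - \left(-5 + W\right) \left(38 + W\right)$ ($K{\left(W \right)} = 3 - \left(W + 38\right) \left(W - 5\right) = 3 - \left(38 + W\right) \left(-5 + W\right) = 3 - \left(-5 + W\right) \left(38 + W\right)$)
$K{\left(O{\left(o{\left(3,-4 \right)},G{\left(0 \right)} \right)} \right)} - 3672 = \left(193 - \left(0^{2}\right)^{2} - 33 \cdot 0^{2}\right) - 3672 = \left(193 - 0^{2} - 0\right) - 3672 = \left(193 - 0 + 0\right) - 3672 = \left(193 + 0 + 0\right) - 3672 = 193 - 3672 = -3479$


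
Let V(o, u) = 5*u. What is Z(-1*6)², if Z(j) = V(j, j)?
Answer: 900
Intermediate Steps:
Z(j) = 5*j
Z(-1*6)² = (5*(-1*6))² = (5*(-6))² = (-30)² = 900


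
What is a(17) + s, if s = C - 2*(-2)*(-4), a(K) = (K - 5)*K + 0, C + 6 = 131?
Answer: 313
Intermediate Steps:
C = 125 (C = -6 + 131 = 125)
a(K) = K*(-5 + K) (a(K) = (-5 + K)*K + 0 = K*(-5 + K) + 0 = K*(-5 + K))
s = 109 (s = 125 - 2*(-2)*(-4) = 125 + 4*(-4) = 125 - 16 = 109)
a(17) + s = 17*(-5 + 17) + 109 = 17*12 + 109 = 204 + 109 = 313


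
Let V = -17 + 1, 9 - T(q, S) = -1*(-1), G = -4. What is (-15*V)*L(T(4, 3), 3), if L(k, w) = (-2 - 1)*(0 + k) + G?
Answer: -6720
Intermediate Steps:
T(q, S) = 8 (T(q, S) = 9 - (-1)*(-1) = 9 - 1*1 = 9 - 1 = 8)
L(k, w) = -4 - 3*k (L(k, w) = (-2 - 1)*(0 + k) - 4 = -3*k - 4 = -4 - 3*k)
V = -16
(-15*V)*L(T(4, 3), 3) = (-15*(-16))*(-4 - 3*8) = 240*(-4 - 24) = 240*(-28) = -6720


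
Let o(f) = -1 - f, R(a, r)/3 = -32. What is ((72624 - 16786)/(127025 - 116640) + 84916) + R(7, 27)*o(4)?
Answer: 886893298/10385 ≈ 85401.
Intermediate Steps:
R(a, r) = -96 (R(a, r) = 3*(-32) = -96)
((72624 - 16786)/(127025 - 116640) + 84916) + R(7, 27)*o(4) = ((72624 - 16786)/(127025 - 116640) + 84916) - 96*(-1 - 1*4) = (55838/10385 + 84916) - 96*(-1 - 4) = (55838*(1/10385) + 84916) - 96*(-5) = (55838/10385 + 84916) + 480 = 881908498/10385 + 480 = 886893298/10385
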